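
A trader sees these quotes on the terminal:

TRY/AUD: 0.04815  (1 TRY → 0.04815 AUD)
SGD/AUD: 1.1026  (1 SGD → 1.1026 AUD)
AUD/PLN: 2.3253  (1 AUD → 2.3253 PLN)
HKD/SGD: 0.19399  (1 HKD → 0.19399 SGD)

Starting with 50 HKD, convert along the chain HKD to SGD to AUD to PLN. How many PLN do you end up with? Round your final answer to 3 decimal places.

50 HKD × 0.19399 = 9.6995 SGD
9.6995 SGD × 1.1026 = 10.6946687 AUD
10.6946687 AUD × 2.3253 = 24.86831312811 PLN

24.868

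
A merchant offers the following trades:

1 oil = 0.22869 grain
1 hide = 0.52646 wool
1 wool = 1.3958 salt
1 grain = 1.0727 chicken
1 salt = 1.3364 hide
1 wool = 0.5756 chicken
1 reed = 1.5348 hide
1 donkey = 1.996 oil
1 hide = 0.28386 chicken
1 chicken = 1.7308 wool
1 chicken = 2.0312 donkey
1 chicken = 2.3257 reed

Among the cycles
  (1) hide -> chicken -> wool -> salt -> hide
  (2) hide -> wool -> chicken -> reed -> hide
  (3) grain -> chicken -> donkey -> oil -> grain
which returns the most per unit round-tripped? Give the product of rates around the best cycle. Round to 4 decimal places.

1.0817

(1) 0.28386 × 1.7308 × 1.3958 × 1.3364 = 0.91645
(2) 0.52646 × 0.5756 × 2.3257 × 1.5348 = 1.08166
(3) 1.0727 × 2.0312 × 1.996 × 0.22869 = 0.99458
Highest is cycle (2) at 1.0817 (>1, arbitrage).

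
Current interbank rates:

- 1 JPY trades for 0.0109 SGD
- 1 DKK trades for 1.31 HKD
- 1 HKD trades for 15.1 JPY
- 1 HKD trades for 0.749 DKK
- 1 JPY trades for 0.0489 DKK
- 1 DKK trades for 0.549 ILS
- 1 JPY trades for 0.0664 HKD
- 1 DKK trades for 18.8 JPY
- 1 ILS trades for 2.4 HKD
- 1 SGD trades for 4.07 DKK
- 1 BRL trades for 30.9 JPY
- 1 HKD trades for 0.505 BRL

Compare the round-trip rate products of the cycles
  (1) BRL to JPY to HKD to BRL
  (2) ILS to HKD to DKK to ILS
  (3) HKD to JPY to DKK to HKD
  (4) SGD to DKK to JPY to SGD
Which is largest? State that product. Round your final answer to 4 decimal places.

1.0361

(1) 30.9 × 0.0664 × 0.505 = 1.03614
(2) 2.4 × 0.749 × 0.549 = 0.98688
(3) 15.1 × 0.0489 × 1.31 = 0.96729
(4) 4.07 × 18.8 × 0.0109 = 0.83402
Highest is cycle (1) at 1.0361 (>1, arbitrage).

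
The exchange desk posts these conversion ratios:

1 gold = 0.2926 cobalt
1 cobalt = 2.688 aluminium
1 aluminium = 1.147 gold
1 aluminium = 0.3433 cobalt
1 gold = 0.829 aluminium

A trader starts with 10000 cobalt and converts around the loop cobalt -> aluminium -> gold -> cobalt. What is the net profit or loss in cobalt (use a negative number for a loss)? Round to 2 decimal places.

10000 cobalt × 2.688 = 26880 aluminium
26880 aluminium × 1.147 = 30831.36 gold
30831.36 gold × 0.2926 = 9021.255936 cobalt
Net change: 9021.255936 − 10000 = -978.744064 cobalt

-978.74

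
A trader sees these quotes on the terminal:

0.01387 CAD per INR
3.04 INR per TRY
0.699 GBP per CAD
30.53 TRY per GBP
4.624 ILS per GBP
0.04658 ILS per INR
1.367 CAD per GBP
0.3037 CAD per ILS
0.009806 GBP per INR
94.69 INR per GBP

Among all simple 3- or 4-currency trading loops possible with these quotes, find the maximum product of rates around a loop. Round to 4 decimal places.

0.9816

CAD→GBP→ILS→CAD: 0.699 × 4.624 × 0.3037 = 0.98161
CAD→GBP→INR→ILS→CAD: 0.699 × 94.69 × 0.04658 × 0.3037 = 0.93632
CAD→GBP→INR→CAD: 0.699 × 94.69 × 0.01387 = 0.91803
TRY→INR→GBP→TRY: 3.04 × 0.009806 × 30.53 = 0.91011
TRY→INR→CAD→GBP→TRY: 3.04 × 0.01387 × 0.699 × 30.53 = 0.89982
Maximum is CAD→GBP→ILS→CAD at 0.9816; no arbitrage — every cycle loses value.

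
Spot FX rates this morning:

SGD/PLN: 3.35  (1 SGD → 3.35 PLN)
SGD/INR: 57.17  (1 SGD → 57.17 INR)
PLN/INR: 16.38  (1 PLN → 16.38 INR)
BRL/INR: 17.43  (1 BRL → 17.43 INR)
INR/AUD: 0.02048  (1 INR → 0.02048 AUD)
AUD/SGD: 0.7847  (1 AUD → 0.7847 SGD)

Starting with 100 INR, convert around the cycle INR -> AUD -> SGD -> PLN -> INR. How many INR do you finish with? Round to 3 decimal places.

88.185

100 INR × 0.02048 = 2.048 AUD
2.048 AUD × 0.7847 = 1.6070656 SGD
1.6070656 SGD × 3.35 = 5.38366976 PLN
5.38366976 PLN × 16.38 = 88.1845106688 INR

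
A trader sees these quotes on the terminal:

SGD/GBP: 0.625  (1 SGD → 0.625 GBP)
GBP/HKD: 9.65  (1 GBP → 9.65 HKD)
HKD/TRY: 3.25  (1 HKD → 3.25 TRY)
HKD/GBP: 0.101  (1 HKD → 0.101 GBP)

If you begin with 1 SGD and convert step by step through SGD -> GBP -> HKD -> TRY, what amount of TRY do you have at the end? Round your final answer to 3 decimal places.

1 SGD × 0.625 = 0.625 GBP
0.625 GBP × 9.65 = 6.03125 HKD
6.03125 HKD × 3.25 = 19.6015625 TRY

19.602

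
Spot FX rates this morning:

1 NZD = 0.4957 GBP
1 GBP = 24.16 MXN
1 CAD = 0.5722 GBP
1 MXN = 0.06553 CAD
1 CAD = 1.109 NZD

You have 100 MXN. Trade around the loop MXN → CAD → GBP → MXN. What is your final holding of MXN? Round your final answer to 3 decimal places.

100 MXN × 0.06553 = 6.553 CAD
6.553 CAD × 0.5722 = 3.7496266 GBP
3.7496266 GBP × 24.16 = 90.590978656 MXN

90.591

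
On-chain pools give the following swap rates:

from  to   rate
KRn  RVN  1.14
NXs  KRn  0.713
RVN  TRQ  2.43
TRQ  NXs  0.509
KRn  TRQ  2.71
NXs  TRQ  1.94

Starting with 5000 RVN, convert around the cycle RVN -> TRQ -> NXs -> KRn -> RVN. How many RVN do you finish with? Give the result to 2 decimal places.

5026.76

5000 RVN × 2.43 = 12150 TRQ
12150 TRQ × 0.509 = 6184.35 NXs
6184.35 NXs × 0.713 = 4409.44155 KRn
4409.44155 KRn × 1.14 = 5026.763367 RVN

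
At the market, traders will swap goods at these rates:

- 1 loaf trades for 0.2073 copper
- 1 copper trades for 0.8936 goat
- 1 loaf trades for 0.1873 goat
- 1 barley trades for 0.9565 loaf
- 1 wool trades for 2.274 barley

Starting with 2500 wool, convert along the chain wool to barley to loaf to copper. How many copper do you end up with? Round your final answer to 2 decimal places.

2500 wool × 2.274 = 5685 barley
5685 barley × 0.9565 = 5437.7025 loaf
5437.7025 loaf × 0.2073 = 1127.23572825 copper

1127.24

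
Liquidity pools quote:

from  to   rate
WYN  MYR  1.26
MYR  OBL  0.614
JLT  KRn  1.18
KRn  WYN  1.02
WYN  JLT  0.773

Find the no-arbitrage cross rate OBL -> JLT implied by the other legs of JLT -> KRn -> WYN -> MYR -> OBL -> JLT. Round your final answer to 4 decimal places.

1.0739

Known legs of the cycle: 1.18 × 1.02 × 1.26 × 0.614 = 0.931153104
For no arbitrage the full-cycle product must be 1, so the missing rate is 1 / 0.931153104 ≈ 1.073937.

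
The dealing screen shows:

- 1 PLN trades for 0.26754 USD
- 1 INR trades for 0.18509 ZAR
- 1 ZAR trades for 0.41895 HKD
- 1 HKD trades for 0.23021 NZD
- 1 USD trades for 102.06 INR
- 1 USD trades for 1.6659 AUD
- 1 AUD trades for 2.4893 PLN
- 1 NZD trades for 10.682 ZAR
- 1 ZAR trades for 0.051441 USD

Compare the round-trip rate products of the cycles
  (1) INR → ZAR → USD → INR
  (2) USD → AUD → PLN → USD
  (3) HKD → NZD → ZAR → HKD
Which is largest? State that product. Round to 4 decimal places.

1.1095

(1) 0.18509 × 0.051441 × 102.06 = 0.97174
(2) 1.6659 × 2.4893 × 0.26754 = 1.10947
(3) 0.23021 × 10.682 × 0.41895 = 1.03024
Highest is cycle (2) at 1.1095 (>1, arbitrage).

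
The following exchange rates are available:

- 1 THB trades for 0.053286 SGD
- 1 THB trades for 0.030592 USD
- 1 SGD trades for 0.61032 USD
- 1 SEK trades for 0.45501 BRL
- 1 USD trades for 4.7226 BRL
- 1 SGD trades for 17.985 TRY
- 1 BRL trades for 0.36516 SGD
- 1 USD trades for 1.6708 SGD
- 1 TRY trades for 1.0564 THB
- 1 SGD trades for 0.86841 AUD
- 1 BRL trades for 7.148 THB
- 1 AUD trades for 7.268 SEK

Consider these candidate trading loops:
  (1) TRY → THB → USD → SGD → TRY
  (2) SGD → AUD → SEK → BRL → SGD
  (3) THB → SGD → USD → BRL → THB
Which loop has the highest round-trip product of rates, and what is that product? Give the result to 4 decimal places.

1.0978

(1) 1.0564 × 0.030592 × 1.6708 × 17.985 = 0.97112
(2) 0.86841 × 7.268 × 0.45501 × 0.36516 = 1.04868
(3) 0.053286 × 0.61032 × 4.7226 × 7.148 = 1.09783
Highest is cycle (3) at 1.0978 (>1, arbitrage).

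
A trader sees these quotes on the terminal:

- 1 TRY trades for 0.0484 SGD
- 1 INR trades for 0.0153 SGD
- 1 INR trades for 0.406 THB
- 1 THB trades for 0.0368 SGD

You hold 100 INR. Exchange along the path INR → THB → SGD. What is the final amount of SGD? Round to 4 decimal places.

1.4941

100 INR × 0.406 = 40.6 THB
40.6 THB × 0.0368 = 1.49408 SGD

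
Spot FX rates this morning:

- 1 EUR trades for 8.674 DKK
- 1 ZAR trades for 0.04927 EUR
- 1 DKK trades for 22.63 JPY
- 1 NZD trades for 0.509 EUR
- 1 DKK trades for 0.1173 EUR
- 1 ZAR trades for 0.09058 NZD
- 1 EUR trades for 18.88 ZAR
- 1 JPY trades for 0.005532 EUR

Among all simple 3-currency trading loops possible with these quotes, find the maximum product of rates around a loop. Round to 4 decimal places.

1.0859

JPY→EUR→DKK→JPY: 0.005532 × 8.674 × 22.63 = 1.08589
NZD→EUR→ZAR→NZD: 0.509 × 18.88 × 0.09058 = 0.87047
Maximum is JPY→EUR→DKK→JPY at 1.0859; arbitrage exists.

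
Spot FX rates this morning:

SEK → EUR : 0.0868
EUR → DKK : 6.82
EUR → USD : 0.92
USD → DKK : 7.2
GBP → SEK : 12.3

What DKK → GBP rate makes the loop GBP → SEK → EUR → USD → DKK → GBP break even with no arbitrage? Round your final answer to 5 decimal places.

0.14140

Known legs of the cycle: 12.3 × 0.0868 × 0.92 × 7.2 = 7.07204736
For no arbitrage the full-cycle product must be 1, so the missing rate is 1 / 7.07204736 ≈ 0.1414018.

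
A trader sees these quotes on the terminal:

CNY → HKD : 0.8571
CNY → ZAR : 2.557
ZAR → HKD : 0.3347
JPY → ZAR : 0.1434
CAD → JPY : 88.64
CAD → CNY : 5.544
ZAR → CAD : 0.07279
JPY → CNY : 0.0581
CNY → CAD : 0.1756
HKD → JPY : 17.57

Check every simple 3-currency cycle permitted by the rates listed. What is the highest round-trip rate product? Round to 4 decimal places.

CAD→CNY→ZAR→CAD: 5.544 × 2.557 × 0.07279 = 1.03187
JPY→ZAR→CAD→JPY: 0.1434 × 0.07279 × 88.64 = 0.92523
JPY→CNY→CAD→JPY: 0.0581 × 0.1756 × 88.64 = 0.90434
JPY→CNY→HKD→JPY: 0.0581 × 0.8571 × 17.57 = 0.87494
JPY→ZAR→HKD→JPY: 0.1434 × 0.3347 × 17.57 = 0.84329
Maximum is CAD→CNY→ZAR→CAD at 1.0319; arbitrage exists.

1.0319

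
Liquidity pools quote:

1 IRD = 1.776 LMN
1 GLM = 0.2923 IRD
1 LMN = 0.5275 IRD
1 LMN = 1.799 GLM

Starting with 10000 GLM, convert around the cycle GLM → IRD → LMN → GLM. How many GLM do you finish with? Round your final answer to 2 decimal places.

10000 GLM × 0.2923 = 2923 IRD
2923 IRD × 1.776 = 5191.248 LMN
5191.248 LMN × 1.799 = 9339.055152 GLM

9339.06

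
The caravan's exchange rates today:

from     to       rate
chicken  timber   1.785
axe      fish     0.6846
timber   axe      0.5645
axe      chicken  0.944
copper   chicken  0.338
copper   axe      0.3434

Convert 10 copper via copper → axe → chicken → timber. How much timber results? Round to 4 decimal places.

5.7864

10 copper × 0.3434 = 3.434 axe
3.434 axe × 0.944 = 3.241696 chicken
3.241696 chicken × 1.785 = 5.78642736 timber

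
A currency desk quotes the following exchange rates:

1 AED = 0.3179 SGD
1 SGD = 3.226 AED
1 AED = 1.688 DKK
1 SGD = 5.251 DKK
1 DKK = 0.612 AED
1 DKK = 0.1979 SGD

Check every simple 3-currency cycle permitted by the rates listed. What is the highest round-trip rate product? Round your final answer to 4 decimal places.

SGD→AED→DKK→SGD: 3.226 × 1.688 × 0.1979 = 1.07766
SGD→DKK→AED→SGD: 5.251 × 0.612 × 0.3179 = 1.02161
Maximum is SGD→AED→DKK→SGD at 1.0777; arbitrage exists.

1.0777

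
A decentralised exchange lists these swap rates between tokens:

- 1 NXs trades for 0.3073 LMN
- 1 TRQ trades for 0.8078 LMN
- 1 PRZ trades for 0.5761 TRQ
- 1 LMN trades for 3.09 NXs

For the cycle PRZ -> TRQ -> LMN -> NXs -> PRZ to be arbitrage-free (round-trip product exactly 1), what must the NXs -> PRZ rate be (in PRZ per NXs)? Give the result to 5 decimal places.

0.69541

Known legs of the cycle: 0.5761 × 0.8078 × 3.09 = 1.4380043622
For no arbitrage the full-cycle product must be 1, so the missing rate is 1 / 1.4380043622 ≈ 0.6954082.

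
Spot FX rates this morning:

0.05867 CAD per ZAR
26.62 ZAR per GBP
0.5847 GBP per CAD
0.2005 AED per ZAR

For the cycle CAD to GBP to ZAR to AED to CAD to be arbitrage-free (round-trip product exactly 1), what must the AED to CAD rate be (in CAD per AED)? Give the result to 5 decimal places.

0.32044

Known legs of the cycle: 0.5847 × 26.62 × 0.2005 = 3.120725157
For no arbitrage the full-cycle product must be 1, so the missing rate is 1 / 3.120725157 ≈ 0.3204383.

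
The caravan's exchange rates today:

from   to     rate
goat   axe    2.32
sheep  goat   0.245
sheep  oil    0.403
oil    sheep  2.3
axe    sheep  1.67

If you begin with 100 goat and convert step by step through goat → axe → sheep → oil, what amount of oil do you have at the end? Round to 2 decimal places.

156.14

100 goat × 2.32 = 232 axe
232 axe × 1.67 = 387.44 sheep
387.44 sheep × 0.403 = 156.13832 oil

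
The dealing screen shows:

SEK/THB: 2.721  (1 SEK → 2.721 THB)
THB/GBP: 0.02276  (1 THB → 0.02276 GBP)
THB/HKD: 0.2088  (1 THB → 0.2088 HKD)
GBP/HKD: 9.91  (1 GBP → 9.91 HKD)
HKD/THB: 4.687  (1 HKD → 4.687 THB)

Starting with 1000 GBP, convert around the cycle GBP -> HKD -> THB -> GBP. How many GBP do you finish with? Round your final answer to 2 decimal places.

1000 GBP × 9.91 = 9910 HKD
9910 HKD × 4.687 = 46448.17 THB
46448.17 THB × 0.02276 = 1057.1603492 GBP

1057.16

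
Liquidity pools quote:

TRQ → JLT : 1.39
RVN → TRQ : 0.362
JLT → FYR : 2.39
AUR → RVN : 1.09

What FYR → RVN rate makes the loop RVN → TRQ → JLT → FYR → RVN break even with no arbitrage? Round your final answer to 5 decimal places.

Known legs of the cycle: 0.362 × 1.39 × 2.39 = 1.2026002
For no arbitrage the full-cycle product must be 1, so the missing rate is 1 / 1.2026002 ≈ 0.8315315.

0.83153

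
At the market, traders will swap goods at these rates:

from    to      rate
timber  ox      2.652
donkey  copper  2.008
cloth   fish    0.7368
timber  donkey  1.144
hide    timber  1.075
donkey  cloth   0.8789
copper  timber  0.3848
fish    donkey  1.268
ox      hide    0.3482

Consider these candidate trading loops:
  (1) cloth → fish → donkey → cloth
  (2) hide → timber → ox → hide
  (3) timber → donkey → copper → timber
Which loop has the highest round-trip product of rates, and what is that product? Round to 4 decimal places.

(1) 0.7368 × 1.268 × 0.8789 = 0.82112
(2) 1.075 × 2.652 × 0.3482 = 0.99268
(3) 1.144 × 2.008 × 0.3848 = 0.88394
Highest is cycle (2) at 0.9927 (≤1, no arbitrage).

0.9927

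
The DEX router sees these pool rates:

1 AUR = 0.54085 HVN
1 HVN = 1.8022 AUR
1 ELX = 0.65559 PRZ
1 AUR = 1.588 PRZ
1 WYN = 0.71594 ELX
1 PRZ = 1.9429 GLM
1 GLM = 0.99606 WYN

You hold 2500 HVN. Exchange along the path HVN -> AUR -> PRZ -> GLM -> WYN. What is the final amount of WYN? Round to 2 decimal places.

13846.16

2500 HVN × 1.8022 = 4505.5 AUR
4505.5 AUR × 1.588 = 7154.734 PRZ
7154.734 PRZ × 1.9429 = 13900.9326886 GLM
13900.9326886 GLM × 0.99606 = 13846.163013806916 WYN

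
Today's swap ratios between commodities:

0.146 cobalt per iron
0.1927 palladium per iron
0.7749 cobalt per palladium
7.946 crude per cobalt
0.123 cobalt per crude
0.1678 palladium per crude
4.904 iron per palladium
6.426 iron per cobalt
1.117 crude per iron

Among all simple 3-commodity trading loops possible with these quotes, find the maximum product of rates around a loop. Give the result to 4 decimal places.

1.0332

palladium→cobalt→crude→palladium: 0.7749 × 7.946 × 0.1678 = 1.03320
palladium→cobalt→iron→palladium: 0.7749 × 6.426 × 0.1927 = 0.95955
palladium→iron→crude→palladium: 4.904 × 1.117 × 0.1678 = 0.91917
iron→crude→cobalt→iron: 1.117 × 0.123 × 6.426 = 0.88287
Maximum is palladium→cobalt→crude→palladium at 1.0332; arbitrage exists.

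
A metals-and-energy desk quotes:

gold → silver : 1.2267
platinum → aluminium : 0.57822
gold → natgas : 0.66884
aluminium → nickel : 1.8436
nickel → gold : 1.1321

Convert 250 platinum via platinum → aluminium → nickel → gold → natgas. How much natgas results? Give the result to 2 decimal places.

250 platinum × 0.57822 = 144.555 aluminium
144.555 aluminium × 1.8436 = 266.501598 nickel
266.501598 nickel × 1.1321 = 301.7064590958 gold
301.7064590958 gold × 0.66884 = 201.793348101634872 natgas

201.79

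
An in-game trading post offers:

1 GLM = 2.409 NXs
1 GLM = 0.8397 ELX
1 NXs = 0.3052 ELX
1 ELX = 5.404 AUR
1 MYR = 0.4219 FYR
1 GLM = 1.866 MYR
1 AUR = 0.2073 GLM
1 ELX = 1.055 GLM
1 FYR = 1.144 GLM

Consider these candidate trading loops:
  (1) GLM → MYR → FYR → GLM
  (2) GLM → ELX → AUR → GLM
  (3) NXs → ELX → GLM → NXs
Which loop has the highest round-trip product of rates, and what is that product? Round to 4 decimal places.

(1) 1.866 × 0.4219 × 1.144 = 0.90063
(2) 0.8397 × 5.404 × 0.2073 = 0.94067
(3) 0.3052 × 1.055 × 2.409 = 0.77566
Highest is cycle (2) at 0.9407 (≤1, no arbitrage).

0.9407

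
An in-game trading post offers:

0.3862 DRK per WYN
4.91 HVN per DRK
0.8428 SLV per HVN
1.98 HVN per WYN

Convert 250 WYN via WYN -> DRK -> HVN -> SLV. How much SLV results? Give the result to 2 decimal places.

399.54

250 WYN × 0.3862 = 96.55 DRK
96.55 DRK × 4.91 = 474.0605 HVN
474.0605 HVN × 0.8428 = 399.5381894 SLV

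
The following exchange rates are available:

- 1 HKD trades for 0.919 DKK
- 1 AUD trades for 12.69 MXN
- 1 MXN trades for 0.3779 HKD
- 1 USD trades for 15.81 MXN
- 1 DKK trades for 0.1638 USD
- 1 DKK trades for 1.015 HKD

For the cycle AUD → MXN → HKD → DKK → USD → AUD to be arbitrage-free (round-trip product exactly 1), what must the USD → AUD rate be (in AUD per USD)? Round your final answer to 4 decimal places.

1.3853

Known legs of the cycle: 12.69 × 0.3779 × 0.919 × 0.1638 = 0.7218848422422
For no arbitrage the full-cycle product must be 1, so the missing rate is 1 / 0.7218848422422 ≈ 1.385262.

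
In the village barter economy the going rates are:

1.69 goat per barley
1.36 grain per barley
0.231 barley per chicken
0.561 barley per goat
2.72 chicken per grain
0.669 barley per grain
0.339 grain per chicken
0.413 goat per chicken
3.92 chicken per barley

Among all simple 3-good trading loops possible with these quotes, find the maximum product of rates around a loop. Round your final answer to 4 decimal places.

chicken→goat→barley→chicken: 0.413 × 0.561 × 3.92 = 0.90824
grain→barley→chicken→grain: 0.669 × 3.92 × 0.339 = 0.88902
grain→chicken→barley→grain: 2.72 × 0.231 × 1.36 = 0.85452
Maximum is chicken→goat→barley→chicken at 0.9082; no arbitrage — every cycle loses value.

0.9082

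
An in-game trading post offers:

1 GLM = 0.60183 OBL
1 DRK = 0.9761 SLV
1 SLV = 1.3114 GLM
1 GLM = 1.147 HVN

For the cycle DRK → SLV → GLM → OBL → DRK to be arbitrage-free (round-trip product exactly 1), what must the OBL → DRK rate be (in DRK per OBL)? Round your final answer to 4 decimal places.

Known legs of the cycle: 0.9761 × 1.3114 × 0.60183 = 0.7703770292982
For no arbitrage the full-cycle product must be 1, so the missing rate is 1 / 0.7703770292982 ≈ 1.298066.

1.2981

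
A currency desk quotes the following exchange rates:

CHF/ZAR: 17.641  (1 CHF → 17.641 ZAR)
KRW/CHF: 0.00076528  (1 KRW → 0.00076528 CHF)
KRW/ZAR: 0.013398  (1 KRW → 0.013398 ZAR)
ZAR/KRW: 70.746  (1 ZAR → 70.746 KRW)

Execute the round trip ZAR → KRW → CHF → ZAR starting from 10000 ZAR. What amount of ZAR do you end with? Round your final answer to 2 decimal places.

9550.93

10000 ZAR × 70.746 = 707460 KRW
707460 KRW × 0.00076528 = 541.4049888 CHF
541.4049888 CHF × 17.641 = 9550.9254074208 ZAR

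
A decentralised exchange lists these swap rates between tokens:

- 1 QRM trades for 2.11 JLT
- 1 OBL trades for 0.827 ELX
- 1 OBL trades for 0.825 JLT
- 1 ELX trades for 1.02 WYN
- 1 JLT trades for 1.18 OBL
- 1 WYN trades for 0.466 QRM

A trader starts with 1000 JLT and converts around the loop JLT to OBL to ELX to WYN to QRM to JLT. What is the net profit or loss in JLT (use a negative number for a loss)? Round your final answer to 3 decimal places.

-21.285

1000 JLT × 1.18 = 1180 OBL
1180 OBL × 0.827 = 975.86 ELX
975.86 ELX × 1.02 = 995.3772 WYN
995.3772 WYN × 0.466 = 463.8457752 QRM
463.8457752 QRM × 2.11 = 978.714585672 JLT
Net change: 978.714585672 − 1000 = -21.285414328 JLT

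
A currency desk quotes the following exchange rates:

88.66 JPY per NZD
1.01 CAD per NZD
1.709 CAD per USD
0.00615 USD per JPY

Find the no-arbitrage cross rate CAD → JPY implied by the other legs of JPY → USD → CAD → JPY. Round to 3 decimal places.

95.144

Known legs of the cycle: 0.00615 × 1.709 = 0.01051035
For no arbitrage the full-cycle product must be 1, so the missing rate is 1 / 0.01051035 ≈ 95.14431.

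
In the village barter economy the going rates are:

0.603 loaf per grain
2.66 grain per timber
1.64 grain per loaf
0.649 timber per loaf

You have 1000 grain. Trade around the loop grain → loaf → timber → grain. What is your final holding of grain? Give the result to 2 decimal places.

1000 grain × 0.603 = 603 loaf
603 loaf × 0.649 = 391.347 timber
391.347 timber × 2.66 = 1040.98302 grain

1040.98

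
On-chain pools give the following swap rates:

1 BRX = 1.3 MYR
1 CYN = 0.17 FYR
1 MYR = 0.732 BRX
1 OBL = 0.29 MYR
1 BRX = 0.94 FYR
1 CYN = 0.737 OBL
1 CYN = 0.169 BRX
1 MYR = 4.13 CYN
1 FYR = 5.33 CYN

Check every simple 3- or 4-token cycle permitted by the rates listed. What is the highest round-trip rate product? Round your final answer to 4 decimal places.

0.9074

BRX→MYR→CYN→BRX: 1.3 × 4.13 × 0.169 = 0.90736
OBL→MYR→CYN→OBL: 0.29 × 4.13 × 0.737 = 0.88270
FYR→CYN→BRX→FYR: 5.33 × 0.169 × 0.94 = 0.84672
Maximum is BRX→MYR→CYN→BRX at 0.9074; no arbitrage — every cycle loses value.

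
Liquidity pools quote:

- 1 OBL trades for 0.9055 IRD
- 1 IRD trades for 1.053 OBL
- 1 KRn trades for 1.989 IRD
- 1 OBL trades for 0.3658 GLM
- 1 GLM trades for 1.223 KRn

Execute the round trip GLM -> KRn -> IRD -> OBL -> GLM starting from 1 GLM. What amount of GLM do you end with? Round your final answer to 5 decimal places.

0.93699

1 GLM × 1.223 = 1.223 KRn
1.223 KRn × 1.989 = 2.432547 IRD
2.432547 IRD × 1.053 = 2.561471991 OBL
2.561471991 OBL × 0.3658 = 0.9369864543078 GLM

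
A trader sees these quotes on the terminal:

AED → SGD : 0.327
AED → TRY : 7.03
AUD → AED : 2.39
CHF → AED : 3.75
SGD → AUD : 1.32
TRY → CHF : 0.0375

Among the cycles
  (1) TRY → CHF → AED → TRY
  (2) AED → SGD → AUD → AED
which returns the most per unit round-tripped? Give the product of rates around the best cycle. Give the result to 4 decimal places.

(1) 0.0375 × 3.75 × 7.03 = 0.98859
(2) 0.327 × 1.32 × 2.39 = 1.03162
Highest is cycle (2) at 1.0316 (>1, arbitrage).

1.0316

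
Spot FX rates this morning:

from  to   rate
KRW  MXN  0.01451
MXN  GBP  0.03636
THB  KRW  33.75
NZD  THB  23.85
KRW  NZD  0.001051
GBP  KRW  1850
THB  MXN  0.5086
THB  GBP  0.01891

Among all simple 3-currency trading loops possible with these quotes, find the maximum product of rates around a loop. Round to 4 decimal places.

KRW→MXN→GBP→KRW: 0.01451 × 0.03636 × 1850 = 0.97603
NZD→THB→KRW→NZD: 23.85 × 33.75 × 0.001051 = 0.84599
Maximum is KRW→MXN→GBP→KRW at 0.9760; no arbitrage — every cycle loses value.

0.9760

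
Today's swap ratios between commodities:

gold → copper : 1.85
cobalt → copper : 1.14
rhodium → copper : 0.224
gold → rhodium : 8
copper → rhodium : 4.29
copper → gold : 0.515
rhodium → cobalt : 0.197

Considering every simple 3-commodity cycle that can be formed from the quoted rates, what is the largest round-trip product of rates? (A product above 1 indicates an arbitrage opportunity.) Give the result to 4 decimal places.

copper→rhodium→cobalt→copper: 4.29 × 0.197 × 1.14 = 0.96345
copper→gold→rhodium→copper: 0.515 × 8 × 0.224 = 0.92288
Maximum is copper→rhodium→cobalt→copper at 0.9634; no arbitrage — every cycle loses value.

0.9634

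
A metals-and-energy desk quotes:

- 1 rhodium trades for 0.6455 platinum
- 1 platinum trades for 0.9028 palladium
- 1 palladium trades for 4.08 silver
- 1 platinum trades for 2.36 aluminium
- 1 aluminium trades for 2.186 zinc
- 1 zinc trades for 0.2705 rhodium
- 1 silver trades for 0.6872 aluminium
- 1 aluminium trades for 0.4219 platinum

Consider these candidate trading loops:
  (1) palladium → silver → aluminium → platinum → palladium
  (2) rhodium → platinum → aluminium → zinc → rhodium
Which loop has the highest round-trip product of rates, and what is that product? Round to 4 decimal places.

(1) 4.08 × 0.6872 × 0.4219 × 0.9028 = 1.06793
(2) 0.6455 × 2.36 × 2.186 × 0.2705 = 0.90079
Highest is cycle (1) at 1.0679 (>1, arbitrage).

1.0679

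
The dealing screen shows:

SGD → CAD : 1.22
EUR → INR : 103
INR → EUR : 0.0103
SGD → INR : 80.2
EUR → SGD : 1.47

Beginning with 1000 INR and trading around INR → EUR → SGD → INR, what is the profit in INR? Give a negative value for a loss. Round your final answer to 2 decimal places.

214.31

1000 INR × 0.0103 = 10.3 EUR
10.3 EUR × 1.47 = 15.141 SGD
15.141 SGD × 80.2 = 1214.3082 INR
Net change: 1214.3082 − 1000 = 214.3082 INR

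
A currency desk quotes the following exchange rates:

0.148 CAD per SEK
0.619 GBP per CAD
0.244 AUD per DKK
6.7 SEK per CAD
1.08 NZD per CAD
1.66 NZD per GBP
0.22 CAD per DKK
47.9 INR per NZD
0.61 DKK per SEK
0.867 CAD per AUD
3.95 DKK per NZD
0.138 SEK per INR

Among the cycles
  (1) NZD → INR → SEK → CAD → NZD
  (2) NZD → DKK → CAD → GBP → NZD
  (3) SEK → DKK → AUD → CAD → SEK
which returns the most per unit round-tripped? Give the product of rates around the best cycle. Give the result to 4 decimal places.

1.0566

(1) 47.9 × 0.138 × 0.148 × 1.08 = 1.05657
(2) 3.95 × 0.22 × 0.619 × 1.66 = 0.89293
(3) 0.61 × 0.244 × 0.867 × 6.7 = 0.86460
Highest is cycle (1) at 1.0566 (>1, arbitrage).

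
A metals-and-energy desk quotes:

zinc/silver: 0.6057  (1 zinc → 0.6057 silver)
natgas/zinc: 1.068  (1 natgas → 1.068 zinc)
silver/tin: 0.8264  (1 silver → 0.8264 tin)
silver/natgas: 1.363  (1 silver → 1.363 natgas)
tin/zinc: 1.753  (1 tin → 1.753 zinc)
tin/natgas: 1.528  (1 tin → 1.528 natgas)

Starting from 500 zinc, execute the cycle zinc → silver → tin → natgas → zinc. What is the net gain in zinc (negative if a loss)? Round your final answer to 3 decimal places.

500 zinc × 0.6057 = 302.85 silver
302.85 silver × 0.8264 = 250.27524 tin
250.27524 tin × 1.528 = 382.42056672 natgas
382.42056672 natgas × 1.068 = 408.42516525696 zinc
Net change: 408.42516525696 − 500 = -91.57483474304 zinc

-91.575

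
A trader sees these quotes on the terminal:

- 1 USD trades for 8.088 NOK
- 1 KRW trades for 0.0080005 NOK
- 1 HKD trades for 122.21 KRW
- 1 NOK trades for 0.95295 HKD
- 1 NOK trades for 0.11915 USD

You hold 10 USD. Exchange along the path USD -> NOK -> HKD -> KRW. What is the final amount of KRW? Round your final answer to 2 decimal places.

10 USD × 8.088 = 80.88 NOK
80.88 NOK × 0.95295 = 77.074596 HKD
77.074596 HKD × 122.21 = 9419.28637716 KRW

9419.29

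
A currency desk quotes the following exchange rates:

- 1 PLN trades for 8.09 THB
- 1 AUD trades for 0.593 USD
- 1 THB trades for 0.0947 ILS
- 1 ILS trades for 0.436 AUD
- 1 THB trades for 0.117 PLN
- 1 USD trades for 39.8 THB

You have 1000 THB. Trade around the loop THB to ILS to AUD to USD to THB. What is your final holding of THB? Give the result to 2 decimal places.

974.48

1000 THB × 0.0947 = 94.7 ILS
94.7 ILS × 0.436 = 41.2892 AUD
41.2892 AUD × 0.593 = 24.4844956 USD
24.4844956 USD × 39.8 = 974.48292488 THB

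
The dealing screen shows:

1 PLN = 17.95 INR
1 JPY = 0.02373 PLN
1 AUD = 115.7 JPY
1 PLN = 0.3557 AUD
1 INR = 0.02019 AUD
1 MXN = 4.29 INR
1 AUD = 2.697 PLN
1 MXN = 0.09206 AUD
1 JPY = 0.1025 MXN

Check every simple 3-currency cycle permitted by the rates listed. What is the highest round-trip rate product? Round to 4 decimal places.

1.0918

MXN→AUD→JPY→MXN: 0.09206 × 115.7 × 0.1025 = 1.09176
AUD→PLN→INR→AUD: 2.697 × 17.95 × 0.02019 = 0.97742
AUD→JPY→PLN→AUD: 115.7 × 0.02373 × 0.3557 = 0.97660
Maximum is MXN→AUD→JPY→MXN at 1.0918; arbitrage exists.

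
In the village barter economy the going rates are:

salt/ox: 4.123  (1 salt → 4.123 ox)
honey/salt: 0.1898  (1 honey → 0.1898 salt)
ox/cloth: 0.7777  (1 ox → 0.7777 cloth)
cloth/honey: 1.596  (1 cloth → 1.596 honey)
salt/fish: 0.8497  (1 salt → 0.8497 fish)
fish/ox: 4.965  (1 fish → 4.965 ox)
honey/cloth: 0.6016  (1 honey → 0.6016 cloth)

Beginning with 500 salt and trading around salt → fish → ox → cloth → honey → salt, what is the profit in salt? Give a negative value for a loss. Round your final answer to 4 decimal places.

-3.0690

500 salt × 0.8497 = 424.85 fish
424.85 fish × 4.965 = 2109.38025 ox
2109.38025 ox × 0.7777 = 1640.465020425 cloth
1640.465020425 cloth × 1.596 = 2618.1821725983 honey
2618.1821725983 honey × 0.1898 = 496.93097635915734 salt
Net change: 496.93097635915734 − 500 = -3.06902364084266 salt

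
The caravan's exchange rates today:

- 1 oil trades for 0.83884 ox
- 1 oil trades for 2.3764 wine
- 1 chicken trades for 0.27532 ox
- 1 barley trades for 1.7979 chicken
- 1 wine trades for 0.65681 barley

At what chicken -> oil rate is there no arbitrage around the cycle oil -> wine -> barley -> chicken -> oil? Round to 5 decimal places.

0.35635

Known legs of the cycle: 2.3764 × 0.65681 × 1.7979 = 2.8062401403036
For no arbitrage the full-cycle product must be 1, so the missing rate is 1 / 2.8062401403036 ≈ 0.3563487.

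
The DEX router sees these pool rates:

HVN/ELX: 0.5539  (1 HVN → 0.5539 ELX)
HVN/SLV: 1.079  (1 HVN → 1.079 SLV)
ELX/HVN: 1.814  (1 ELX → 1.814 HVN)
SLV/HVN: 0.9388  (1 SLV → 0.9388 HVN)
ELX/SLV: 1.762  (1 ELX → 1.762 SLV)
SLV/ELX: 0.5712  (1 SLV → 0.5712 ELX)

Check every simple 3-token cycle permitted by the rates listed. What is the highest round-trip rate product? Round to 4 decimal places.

HVN→SLV→ELX→HVN: 1.079 × 0.5712 × 1.814 = 1.11801
HVN→ELX→SLV→HVN: 0.5539 × 1.762 × 0.9388 = 0.91624
Maximum is HVN→SLV→ELX→HVN at 1.1180; arbitrage exists.

1.1180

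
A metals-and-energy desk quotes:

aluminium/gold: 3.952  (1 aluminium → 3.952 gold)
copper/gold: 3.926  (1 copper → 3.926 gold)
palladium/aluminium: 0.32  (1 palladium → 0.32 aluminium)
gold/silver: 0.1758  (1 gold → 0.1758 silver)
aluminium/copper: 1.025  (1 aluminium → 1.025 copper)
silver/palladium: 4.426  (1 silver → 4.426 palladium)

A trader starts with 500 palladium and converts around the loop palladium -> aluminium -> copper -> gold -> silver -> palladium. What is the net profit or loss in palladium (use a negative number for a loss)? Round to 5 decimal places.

500 palladium × 0.32 = 160 aluminium
160 aluminium × 1.025 = 164 copper
164 copper × 3.926 = 643.864 gold
643.864 gold × 0.1758 = 113.1912912 silver
113.1912912 silver × 4.426 = 500.9846548512 palladium
Net change: 500.9846548512 − 500 = 0.9846548512 palladium

0.98465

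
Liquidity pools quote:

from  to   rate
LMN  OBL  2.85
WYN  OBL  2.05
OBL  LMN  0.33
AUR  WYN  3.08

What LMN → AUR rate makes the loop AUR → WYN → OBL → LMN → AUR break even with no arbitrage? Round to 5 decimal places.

Known legs of the cycle: 3.08 × 2.05 × 0.33 = 2.08362
For no arbitrage the full-cycle product must be 1, so the missing rate is 1 / 2.08362 ≈ 0.4799340.

0.47993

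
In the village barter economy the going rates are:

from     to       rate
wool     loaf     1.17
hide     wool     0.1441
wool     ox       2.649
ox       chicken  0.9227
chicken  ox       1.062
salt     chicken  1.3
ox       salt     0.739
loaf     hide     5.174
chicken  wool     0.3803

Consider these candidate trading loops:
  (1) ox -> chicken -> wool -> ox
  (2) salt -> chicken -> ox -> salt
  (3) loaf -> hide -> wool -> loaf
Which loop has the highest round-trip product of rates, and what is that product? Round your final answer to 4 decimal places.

1.0203

(1) 0.9227 × 0.3803 × 2.649 = 0.92954
(2) 1.3 × 1.062 × 0.739 = 1.02026
(3) 5.174 × 0.1441 × 1.17 = 0.87232
Highest is cycle (2) at 1.0203 (>1, arbitrage).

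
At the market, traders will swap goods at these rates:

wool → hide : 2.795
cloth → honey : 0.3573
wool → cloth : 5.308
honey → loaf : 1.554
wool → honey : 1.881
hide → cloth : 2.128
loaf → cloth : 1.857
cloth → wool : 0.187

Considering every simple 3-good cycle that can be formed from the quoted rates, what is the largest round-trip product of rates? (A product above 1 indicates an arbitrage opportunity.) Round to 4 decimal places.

1.1122

wool→hide→cloth→wool: 2.795 × 2.128 × 0.187 = 1.11223
honey→loaf→cloth→honey: 1.554 × 1.857 × 0.3573 = 1.03109
Maximum is wool→hide→cloth→wool at 1.1122; arbitrage exists.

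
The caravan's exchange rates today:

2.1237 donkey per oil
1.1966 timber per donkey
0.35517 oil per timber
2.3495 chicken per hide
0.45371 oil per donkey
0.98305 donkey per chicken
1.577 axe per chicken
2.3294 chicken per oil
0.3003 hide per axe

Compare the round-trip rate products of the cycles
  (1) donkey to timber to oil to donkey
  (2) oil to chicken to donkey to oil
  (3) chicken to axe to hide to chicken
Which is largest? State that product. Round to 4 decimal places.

1.1127

(1) 1.1966 × 0.35517 × 2.1237 = 0.90256
(2) 2.3294 × 0.98305 × 0.45371 = 1.03896
(3) 1.577 × 0.3003 × 2.3495 = 1.11266
Highest is cycle (3) at 1.1127 (>1, arbitrage).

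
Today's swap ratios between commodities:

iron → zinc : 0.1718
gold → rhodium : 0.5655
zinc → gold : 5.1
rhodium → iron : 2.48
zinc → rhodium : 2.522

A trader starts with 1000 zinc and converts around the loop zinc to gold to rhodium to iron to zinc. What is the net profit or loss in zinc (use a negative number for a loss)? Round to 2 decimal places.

228.79

1000 zinc × 5.1 = 5100 gold
5100 gold × 0.5655 = 2884.05 rhodium
2884.05 rhodium × 2.48 = 7152.444 iron
7152.444 iron × 0.1718 = 1228.7898792 zinc
Net change: 1228.7898792 − 1000 = 228.7898792 zinc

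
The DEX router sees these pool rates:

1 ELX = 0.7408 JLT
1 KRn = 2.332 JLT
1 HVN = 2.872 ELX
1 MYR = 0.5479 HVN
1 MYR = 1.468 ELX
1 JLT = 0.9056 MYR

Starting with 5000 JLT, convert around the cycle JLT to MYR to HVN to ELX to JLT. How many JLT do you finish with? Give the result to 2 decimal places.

5278.29

5000 JLT × 0.9056 = 4528 MYR
4528 MYR × 0.5479 = 2480.8912 HVN
2480.8912 HVN × 2.872 = 7125.1195264 ELX
7125.1195264 ELX × 0.7408 = 5278.28854515712 JLT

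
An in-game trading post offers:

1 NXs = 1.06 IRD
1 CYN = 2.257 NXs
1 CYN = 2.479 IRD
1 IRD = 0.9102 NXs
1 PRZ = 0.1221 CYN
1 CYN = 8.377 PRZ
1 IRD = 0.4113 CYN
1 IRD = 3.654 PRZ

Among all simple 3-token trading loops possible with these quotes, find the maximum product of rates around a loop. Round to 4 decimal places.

1.1060

PRZ→CYN→IRD→PRZ: 0.1221 × 2.479 × 3.654 = 1.10601
CYN→NXs→IRD→CYN: 2.257 × 1.06 × 0.4113 = 0.98400
Maximum is PRZ→CYN→IRD→PRZ at 1.1060; arbitrage exists.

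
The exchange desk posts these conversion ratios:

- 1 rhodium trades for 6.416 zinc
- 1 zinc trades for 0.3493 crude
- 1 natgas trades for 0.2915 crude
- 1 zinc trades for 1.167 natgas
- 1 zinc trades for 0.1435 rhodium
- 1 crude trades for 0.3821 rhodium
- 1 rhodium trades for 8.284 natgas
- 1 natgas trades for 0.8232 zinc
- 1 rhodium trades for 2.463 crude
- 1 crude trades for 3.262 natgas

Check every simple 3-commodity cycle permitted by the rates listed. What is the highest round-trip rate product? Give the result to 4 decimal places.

natgas→zinc→rhodium→natgas: 0.8232 × 0.1435 × 8.284 = 0.97858
natgas→zinc→crude→natgas: 0.8232 × 0.3493 × 3.262 = 0.93797
natgas→crude→rhodium→natgas: 0.2915 × 0.3821 × 8.284 = 0.92269
rhodium→zinc→crude→rhodium: 6.416 × 0.3493 × 0.3821 = 0.85633
Maximum is natgas→zinc→rhodium→natgas at 0.9786; no arbitrage — every cycle loses value.

0.9786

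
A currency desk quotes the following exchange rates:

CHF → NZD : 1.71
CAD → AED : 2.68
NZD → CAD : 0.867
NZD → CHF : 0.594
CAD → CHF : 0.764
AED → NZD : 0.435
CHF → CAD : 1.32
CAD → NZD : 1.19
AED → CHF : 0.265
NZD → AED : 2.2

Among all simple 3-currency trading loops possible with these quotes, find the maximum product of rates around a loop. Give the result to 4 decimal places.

1.1327

CHF→NZD→CAD→CHF: 1.71 × 0.867 × 0.764 = 1.13268
AED→NZD→CAD→AED: 0.435 × 0.867 × 2.68 = 1.01075
AED→CHF→NZD→AED: 0.265 × 1.71 × 2.2 = 0.99693
AED→CHF→CAD→AED: 0.265 × 1.32 × 2.68 = 0.93746
CHF→CAD→NZD→CHF: 1.32 × 1.19 × 0.594 = 0.93306
Maximum is CHF→NZD→CAD→CHF at 1.1327; arbitrage exists.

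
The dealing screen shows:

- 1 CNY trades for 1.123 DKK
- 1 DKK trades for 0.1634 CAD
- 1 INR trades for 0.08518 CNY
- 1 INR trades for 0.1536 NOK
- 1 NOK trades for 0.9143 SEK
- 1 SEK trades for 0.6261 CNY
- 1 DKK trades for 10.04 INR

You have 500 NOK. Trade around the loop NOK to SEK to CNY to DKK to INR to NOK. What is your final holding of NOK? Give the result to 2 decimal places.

500 NOK × 0.9143 = 457.15 SEK
457.15 SEK × 0.6261 = 286.221615 CNY
286.221615 CNY × 1.123 = 321.426873645 DKK
321.426873645 DKK × 10.04 = 3227.1258113958 INR
3227.1258113958 INR × 0.1536 = 495.68652463039488 NOK

495.69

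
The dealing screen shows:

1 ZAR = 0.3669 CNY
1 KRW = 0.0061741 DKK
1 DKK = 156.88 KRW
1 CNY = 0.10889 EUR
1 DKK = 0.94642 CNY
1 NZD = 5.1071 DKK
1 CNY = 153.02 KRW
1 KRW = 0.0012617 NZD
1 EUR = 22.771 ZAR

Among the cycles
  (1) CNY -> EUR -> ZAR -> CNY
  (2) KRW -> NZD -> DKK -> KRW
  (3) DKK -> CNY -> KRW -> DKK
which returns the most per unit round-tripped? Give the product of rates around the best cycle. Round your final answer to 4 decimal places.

1.0109

(1) 0.10889 × 22.771 × 0.3669 = 0.90974
(2) 0.0012617 × 5.1071 × 156.88 = 1.01088
(3) 0.94642 × 153.02 × 0.0061741 = 0.89414
Highest is cycle (2) at 1.0109 (>1, arbitrage).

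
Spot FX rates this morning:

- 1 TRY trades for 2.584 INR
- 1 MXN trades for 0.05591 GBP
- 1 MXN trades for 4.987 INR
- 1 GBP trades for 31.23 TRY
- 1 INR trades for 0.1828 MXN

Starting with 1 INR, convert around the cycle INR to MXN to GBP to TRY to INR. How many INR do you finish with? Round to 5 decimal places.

0.82476

1 INR × 0.1828 = 0.1828 MXN
0.1828 MXN × 0.05591 = 0.010220348 GBP
0.010220348 GBP × 31.23 = 0.31918146804 TRY
0.31918146804 TRY × 2.584 = 0.82476491341536 INR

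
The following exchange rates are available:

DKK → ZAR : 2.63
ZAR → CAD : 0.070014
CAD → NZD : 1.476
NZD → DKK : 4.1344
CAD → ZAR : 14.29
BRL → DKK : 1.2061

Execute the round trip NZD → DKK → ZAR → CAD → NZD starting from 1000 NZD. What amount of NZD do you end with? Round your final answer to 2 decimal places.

1000 NZD × 4.1344 = 4134.4 DKK
4134.4 DKK × 2.63 = 10873.472 ZAR
10873.472 ZAR × 0.070014 = 761.295268608 CAD
761.295268608 CAD × 1.476 = 1123.671816465408 NZD

1123.67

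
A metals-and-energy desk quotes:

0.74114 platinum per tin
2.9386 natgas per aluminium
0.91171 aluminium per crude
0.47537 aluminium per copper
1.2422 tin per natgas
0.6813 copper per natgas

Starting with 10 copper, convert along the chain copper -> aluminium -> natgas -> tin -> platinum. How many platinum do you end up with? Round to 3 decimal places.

10 copper × 0.47537 = 4.7537 aluminium
4.7537 aluminium × 2.9386 = 13.96922282 natgas
13.96922282 natgas × 1.2422 = 17.352568587004 tin
17.352568587004 tin × 0.74114 = 12.86068268257214456 platinum

12.861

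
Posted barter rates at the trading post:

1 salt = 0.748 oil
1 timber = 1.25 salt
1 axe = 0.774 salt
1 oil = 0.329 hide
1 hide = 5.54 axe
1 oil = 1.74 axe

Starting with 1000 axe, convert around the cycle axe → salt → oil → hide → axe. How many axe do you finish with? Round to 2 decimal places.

1000 axe × 0.774 = 774 salt
774 salt × 0.748 = 578.952 oil
578.952 oil × 0.329 = 190.475208 hide
190.475208 hide × 5.54 = 1055.23265232 axe

1055.23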